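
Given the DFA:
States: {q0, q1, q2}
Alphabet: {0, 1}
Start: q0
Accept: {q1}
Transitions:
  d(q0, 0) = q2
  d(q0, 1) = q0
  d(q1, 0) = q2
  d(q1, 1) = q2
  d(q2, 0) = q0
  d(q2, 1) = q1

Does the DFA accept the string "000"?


Trace: q0 -> q2 -> q0 -> q2
Final state: q2
Accept states: {q1}

No, rejected (final state q2 is not an accept state)


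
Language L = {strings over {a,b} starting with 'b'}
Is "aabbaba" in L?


first symbol = 'a'

No, "aabbaba" is not in L


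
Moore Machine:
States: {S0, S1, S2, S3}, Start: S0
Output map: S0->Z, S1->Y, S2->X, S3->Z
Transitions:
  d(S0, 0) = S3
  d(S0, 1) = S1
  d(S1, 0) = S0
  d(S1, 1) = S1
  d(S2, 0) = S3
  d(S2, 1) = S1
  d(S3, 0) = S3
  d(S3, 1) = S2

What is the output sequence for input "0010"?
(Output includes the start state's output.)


Start: S0 (output Z)
  --0--> S3 (output Z)
  --0--> S3 (output Z)
  --1--> S2 (output X)
  --0--> S3 (output Z)

"ZZZXZ"


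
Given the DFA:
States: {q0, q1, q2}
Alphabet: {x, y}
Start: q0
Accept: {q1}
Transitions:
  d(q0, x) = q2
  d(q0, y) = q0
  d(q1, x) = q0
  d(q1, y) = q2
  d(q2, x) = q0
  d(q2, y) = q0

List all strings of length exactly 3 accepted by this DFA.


All strings of length 3: 8 total
Accepted: 0

None


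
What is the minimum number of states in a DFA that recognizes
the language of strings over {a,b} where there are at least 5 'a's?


States: count = 0, 1, ..., 4, and a final '>= 5' state.
Total: 5 + 1 = 6. Accept = '>= 5' state.

6


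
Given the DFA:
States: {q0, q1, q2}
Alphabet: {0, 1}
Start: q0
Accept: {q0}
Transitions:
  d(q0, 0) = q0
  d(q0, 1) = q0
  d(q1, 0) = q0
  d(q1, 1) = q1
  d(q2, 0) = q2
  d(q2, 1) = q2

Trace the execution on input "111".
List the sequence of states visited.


Input: 111
d(q0, 1) = q0
d(q0, 1) = q0
d(q0, 1) = q0


q0 -> q0 -> q0 -> q0


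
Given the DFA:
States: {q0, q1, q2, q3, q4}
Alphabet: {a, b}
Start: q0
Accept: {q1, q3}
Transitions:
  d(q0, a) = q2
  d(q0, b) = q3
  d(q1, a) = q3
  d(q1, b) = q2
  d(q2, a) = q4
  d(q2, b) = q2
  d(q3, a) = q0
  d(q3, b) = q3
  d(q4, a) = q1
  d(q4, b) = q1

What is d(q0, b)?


Looking up transition d(q0, b)

q3


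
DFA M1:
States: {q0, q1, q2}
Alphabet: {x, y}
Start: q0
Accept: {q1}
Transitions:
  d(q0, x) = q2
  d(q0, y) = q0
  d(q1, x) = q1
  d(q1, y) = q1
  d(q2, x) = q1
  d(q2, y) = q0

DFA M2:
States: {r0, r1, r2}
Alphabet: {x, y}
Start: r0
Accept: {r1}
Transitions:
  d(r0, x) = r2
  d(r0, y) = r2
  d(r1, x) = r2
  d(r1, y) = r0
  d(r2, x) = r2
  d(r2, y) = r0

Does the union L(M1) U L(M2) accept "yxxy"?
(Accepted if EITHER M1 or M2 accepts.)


M1: final=q1 accepted=True
M2: final=r0 accepted=False

Yes, union accepts


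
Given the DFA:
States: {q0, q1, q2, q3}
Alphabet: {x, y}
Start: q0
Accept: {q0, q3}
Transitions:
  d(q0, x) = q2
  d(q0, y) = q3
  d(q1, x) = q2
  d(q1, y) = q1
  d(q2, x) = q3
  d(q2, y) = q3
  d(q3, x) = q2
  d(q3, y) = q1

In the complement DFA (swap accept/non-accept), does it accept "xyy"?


Trace: q0 -> q2 -> q3 -> q1
Final: q1
Original accept: {q0, q3}
Complement: q1 is not in original accept

Yes, complement accepts (original rejects)


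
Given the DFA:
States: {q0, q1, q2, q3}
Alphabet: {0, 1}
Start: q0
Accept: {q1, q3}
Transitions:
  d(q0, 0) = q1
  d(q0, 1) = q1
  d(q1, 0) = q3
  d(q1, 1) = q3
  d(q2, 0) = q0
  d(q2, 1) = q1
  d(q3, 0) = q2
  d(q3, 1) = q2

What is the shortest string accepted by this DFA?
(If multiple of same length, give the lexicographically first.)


BFS by string length (lex-first path to each state shown):
  len 0: q0<-""
  len 1: q1<-"0"
Found accept state at length 1.

"0"


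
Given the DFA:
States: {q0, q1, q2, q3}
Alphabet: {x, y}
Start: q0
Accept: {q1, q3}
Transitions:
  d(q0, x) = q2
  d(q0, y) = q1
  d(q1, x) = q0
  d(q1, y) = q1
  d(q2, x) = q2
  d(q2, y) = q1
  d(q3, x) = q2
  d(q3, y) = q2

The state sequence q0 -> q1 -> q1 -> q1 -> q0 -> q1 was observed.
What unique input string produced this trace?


Trace back each transition to find the symbol:
  q0 --[y]--> q1
  q1 --[y]--> q1
  q1 --[y]--> q1
  q1 --[x]--> q0
  q0 --[y]--> q1

"yyyxy"


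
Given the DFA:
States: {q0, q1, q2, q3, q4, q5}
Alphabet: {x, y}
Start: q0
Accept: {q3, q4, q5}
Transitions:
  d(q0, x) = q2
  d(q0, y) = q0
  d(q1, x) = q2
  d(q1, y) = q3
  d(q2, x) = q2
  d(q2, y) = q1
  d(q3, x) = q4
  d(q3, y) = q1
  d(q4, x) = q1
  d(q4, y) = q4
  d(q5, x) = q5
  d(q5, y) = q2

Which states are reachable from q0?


BFS from q0:
  layer 0: {q0}
  layer 1: {q2}
  layer 2: {q1}
  layer 3: {q3}
  layer 4: {q4}

{q0, q1, q2, q3, q4}


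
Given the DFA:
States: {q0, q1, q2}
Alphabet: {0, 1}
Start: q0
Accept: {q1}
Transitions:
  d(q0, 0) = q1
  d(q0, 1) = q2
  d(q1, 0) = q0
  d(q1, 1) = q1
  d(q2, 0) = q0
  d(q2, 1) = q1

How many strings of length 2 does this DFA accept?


Enumerating all length-2 strings:
  "00" -> q0 [reject]
  "01" -> q1 [accept]
  "10" -> q0 [reject]
  "11" -> q1 [accept]

2 out of 4


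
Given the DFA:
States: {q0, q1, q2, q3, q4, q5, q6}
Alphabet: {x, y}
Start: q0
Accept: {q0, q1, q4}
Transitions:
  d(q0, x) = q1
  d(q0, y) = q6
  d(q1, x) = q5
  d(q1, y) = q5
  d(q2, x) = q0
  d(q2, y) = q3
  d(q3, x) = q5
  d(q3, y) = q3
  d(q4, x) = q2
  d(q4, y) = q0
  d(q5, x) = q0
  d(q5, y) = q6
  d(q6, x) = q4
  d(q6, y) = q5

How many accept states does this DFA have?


Accept states listed: {q0, q1, q4}
Counting: q0(1) q1(2) q4(3)

3


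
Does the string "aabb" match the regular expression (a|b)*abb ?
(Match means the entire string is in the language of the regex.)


|string| = 4; first = 'a'; last = 'b'

Yes, "aabb" matches (a|b)*abb


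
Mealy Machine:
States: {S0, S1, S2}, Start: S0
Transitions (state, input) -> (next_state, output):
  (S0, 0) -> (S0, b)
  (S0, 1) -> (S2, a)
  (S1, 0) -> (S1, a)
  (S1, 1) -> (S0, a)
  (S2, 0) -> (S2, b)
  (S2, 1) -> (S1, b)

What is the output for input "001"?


Step-by-step:
  (S0, 0) -> (S0, b)
  (S0, 0) -> (S0, b)
  (S0, 1) -> (S2, a)

"bba"


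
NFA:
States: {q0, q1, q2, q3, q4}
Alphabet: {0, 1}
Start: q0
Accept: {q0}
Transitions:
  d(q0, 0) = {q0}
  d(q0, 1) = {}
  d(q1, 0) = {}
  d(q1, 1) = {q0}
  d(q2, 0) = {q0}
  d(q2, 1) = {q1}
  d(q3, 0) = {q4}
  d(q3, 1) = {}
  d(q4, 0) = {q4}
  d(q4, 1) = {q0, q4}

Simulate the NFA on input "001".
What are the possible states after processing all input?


Start: {q0}
  --0--> {q0}
  --0--> {q0}
  --1--> {}

{} (empty set, no valid transitions)


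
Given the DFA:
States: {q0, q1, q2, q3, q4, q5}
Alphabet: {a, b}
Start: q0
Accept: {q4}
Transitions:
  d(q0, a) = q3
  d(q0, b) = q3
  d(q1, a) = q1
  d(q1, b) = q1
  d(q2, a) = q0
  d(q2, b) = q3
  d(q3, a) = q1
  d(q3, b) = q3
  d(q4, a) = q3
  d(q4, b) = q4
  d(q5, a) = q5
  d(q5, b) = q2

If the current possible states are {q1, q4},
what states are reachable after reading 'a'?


Apply transition on 'a' from each current state:
  d(q1, a) = q1
  d(q4, a) = q3

{q1, q3}


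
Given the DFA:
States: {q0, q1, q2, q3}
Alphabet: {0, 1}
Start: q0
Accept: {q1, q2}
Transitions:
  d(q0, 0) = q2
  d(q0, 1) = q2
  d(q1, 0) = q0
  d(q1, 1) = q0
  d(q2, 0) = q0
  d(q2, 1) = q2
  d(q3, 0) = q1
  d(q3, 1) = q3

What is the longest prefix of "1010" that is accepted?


Run the DFA, marking each prefix where the state is accepting:
  "" -> q0 [reject]
  "1" -> q2 [accept]
  "10" -> q0 [reject]
  "101" -> q2 [accept]
  "1010" -> q0 [reject]

"101"


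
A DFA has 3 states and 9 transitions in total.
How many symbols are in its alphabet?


Each state has exactly one transition per symbol.
|alphabet| = transitions / states = 9 / 3 = 3

3


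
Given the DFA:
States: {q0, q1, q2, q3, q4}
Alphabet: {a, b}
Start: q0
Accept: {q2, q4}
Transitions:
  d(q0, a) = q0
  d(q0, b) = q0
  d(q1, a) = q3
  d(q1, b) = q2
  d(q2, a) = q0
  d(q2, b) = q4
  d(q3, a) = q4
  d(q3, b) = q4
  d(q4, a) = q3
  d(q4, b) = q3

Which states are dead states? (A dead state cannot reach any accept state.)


Forward reachability from each state:
  q0 -> reaches {q0}, no accept state (dead)
  q1 -> reaches accept state q2 (live)
  q2 -> reaches accept state q2 (live)
  q3 -> reaches accept state q4 (live)
  q4 -> reaches accept state q4 (live)

{q0}


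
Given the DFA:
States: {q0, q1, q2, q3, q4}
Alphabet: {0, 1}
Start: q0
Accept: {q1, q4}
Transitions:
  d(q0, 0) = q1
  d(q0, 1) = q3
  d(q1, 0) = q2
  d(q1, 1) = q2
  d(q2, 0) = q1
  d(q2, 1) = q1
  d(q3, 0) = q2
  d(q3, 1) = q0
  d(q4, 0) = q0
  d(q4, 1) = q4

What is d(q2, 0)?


Looking up transition d(q2, 0)

q1


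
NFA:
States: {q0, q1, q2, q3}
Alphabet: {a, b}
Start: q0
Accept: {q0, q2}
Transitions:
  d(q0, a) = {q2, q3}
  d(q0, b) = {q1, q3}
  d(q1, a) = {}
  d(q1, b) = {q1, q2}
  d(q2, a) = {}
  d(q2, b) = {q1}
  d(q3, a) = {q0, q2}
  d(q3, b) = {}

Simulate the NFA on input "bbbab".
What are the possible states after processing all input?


Start: {q0}
  --b--> {q1, q3}
  --b--> {q1, q2}
  --b--> {q1, q2}
  --a--> {}
  --b--> {}

{} (empty set, no valid transitions)


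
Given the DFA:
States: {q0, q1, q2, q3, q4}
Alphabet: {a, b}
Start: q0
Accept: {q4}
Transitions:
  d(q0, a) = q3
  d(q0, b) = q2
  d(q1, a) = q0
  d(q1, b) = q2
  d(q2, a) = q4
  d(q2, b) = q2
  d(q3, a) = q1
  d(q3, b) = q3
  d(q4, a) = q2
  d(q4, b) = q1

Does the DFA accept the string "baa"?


Trace: q0 -> q2 -> q4 -> q2
Final state: q2
Accept states: {q4}

No, rejected (final state q2 is not an accept state)


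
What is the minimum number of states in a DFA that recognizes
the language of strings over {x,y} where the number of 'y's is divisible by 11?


States track (count of 'y') mod 11.
Need 11 states: one per remainder 0..10; accept = remainder 0.

11


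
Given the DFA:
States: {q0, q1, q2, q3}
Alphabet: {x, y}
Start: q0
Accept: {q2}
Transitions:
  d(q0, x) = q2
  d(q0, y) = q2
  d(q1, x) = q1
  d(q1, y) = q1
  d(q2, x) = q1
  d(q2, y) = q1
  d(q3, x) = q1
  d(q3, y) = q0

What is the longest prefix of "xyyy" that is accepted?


Run the DFA, marking each prefix where the state is accepting:
  "" -> q0 [reject]
  "x" -> q2 [accept]
  "xy" -> q1 [reject]
  "xyy" -> q1 [reject]
  "xyyy" -> q1 [reject]

"x"


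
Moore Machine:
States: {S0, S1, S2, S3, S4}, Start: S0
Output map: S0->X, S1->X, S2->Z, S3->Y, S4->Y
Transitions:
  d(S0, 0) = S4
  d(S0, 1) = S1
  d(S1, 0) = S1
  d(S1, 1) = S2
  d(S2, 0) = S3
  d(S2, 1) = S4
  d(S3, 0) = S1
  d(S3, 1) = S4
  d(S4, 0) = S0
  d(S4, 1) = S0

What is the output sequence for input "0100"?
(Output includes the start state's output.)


Start: S0 (output X)
  --0--> S4 (output Y)
  --1--> S0 (output X)
  --0--> S4 (output Y)
  --0--> S0 (output X)

"XYXYX"


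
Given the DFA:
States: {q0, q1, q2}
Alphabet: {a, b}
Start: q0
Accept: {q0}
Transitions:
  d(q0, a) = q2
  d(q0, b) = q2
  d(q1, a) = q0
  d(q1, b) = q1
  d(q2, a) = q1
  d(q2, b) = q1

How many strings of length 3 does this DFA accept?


Enumerating all length-3 strings:
  "aaa" -> q0 [accept]
  "aab" -> q1 [reject]
  "aba" -> q0 [accept]
  "abb" -> q1 [reject]
  "baa" -> q0 [accept]
  "bab" -> q1 [reject]
  "bba" -> q0 [accept]
  "bbb" -> q1 [reject]

4 out of 8


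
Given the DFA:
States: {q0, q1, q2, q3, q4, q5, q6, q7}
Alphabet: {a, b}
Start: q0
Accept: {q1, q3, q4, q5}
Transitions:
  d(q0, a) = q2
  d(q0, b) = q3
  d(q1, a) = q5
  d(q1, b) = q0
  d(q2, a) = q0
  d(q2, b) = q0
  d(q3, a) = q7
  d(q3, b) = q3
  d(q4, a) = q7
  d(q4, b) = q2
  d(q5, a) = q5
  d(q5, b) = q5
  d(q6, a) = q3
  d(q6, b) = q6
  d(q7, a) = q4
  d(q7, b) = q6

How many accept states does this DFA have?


Accept states listed: {q1, q3, q4, q5}
Counting: q1(1) q3(2) q4(3) q5(4)

4


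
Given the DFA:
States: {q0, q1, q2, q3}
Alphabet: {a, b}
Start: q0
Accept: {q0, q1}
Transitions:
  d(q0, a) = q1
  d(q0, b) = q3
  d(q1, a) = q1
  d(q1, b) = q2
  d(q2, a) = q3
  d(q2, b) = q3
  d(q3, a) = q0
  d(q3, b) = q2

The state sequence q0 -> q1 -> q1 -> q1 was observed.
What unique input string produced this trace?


Trace back each transition to find the symbol:
  q0 --[a]--> q1
  q1 --[a]--> q1
  q1 --[a]--> q1

"aaa"


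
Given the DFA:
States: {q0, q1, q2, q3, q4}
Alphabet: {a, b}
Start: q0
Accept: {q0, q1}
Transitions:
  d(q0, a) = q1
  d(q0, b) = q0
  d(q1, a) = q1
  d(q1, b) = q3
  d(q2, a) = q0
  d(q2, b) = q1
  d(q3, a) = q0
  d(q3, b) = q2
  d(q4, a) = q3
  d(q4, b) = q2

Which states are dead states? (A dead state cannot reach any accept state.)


Forward reachability from each state:
  q0 -> reaches accept state q0 (live)
  q1 -> reaches accept state q0 (live)
  q2 -> reaches accept state q0 (live)
  q3 -> reaches accept state q0 (live)
  q4 -> reaches accept state q0 (live)

None (all states can reach an accept state)


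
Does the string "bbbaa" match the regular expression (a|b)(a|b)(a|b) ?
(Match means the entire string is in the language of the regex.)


|string| = 5; first = 'b'; last = 'a'

No, "bbbaa" does not match (a|b)(a|b)(a|b)


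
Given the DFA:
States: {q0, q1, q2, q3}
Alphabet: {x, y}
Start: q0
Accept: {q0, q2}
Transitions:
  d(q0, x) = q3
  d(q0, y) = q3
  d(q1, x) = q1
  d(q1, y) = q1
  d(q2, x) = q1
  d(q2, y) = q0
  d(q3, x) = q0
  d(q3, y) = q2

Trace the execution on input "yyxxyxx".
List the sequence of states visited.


Input: yyxxyxx
d(q0, y) = q3
d(q3, y) = q2
d(q2, x) = q1
d(q1, x) = q1
d(q1, y) = q1
d(q1, x) = q1
d(q1, x) = q1


q0 -> q3 -> q2 -> q1 -> q1 -> q1 -> q1 -> q1


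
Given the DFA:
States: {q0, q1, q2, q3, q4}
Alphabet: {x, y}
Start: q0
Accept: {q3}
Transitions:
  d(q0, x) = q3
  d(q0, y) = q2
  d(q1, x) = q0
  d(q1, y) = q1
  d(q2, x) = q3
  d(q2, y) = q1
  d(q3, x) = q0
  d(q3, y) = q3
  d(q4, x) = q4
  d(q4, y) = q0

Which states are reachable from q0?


BFS from q0:
  layer 0: {q0}
  layer 1: {q2, q3}
  layer 2: {q1}

{q0, q1, q2, q3}


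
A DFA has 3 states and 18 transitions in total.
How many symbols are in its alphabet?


Each state has exactly one transition per symbol.
|alphabet| = transitions / states = 18 / 3 = 6

6


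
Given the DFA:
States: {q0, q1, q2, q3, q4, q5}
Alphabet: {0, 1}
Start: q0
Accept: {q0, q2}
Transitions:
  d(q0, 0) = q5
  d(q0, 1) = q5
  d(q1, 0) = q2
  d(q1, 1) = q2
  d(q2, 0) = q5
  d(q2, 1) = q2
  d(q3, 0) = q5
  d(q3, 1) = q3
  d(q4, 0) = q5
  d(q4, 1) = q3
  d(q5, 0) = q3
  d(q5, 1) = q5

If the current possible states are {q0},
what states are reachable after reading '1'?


Apply transition on '1' from each current state:
  d(q0, 1) = q5

{q5}


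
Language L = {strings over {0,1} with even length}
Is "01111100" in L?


length = 8; 8 mod 2 = 0

Yes, "01111100" is in L


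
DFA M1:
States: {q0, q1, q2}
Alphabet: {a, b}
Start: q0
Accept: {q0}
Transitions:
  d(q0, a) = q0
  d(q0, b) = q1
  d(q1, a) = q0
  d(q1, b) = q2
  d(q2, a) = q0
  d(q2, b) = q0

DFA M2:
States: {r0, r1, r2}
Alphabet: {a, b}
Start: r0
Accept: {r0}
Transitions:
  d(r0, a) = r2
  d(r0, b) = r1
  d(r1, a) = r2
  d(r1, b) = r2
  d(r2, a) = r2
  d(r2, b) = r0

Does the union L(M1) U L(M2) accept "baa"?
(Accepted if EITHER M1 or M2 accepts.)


M1: final=q0 accepted=True
M2: final=r2 accepted=False

Yes, union accepts


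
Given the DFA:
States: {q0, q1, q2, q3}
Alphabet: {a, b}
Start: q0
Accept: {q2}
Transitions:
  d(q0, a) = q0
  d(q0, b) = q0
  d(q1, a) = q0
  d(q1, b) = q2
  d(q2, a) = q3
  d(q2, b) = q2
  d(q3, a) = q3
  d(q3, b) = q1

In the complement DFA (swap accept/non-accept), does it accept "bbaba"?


Trace: q0 -> q0 -> q0 -> q0 -> q0 -> q0
Final: q0
Original accept: {q2}
Complement: q0 is not in original accept

Yes, complement accepts (original rejects)


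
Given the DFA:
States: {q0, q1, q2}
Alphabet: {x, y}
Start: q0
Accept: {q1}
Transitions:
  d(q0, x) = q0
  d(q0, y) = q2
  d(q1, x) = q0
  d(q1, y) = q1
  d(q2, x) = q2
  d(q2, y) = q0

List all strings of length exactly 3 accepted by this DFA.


All strings of length 3: 8 total
Accepted: 0

None


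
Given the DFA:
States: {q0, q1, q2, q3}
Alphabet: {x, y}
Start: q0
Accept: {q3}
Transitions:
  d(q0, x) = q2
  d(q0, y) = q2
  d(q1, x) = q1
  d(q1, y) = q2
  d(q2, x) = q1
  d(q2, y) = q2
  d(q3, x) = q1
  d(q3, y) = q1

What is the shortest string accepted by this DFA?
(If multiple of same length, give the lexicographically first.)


BFS by string length (lex-first path to each state shown):
  len 0: q0<-""
  len 1: q2<-"x"
  len 2: q1<-"xx", q2<-"xy"
  len 3: q1<-"xxx", q2<-"xxy"
  len 4: q1<-"xxxx", q2<-"xxxy"
  len 5: q1<-"xxxxx", q2<-"xxxxy"
  len 6: q1<-"xxxxxx", q2<-"xxxxxy"
  len 7: q1<-"xxxxxxx", q2<-"xxxxxxy"
  len 8: q1<-"xxxxxxxx", q2<-"xxxxxxxy"

No string accepted (empty language)


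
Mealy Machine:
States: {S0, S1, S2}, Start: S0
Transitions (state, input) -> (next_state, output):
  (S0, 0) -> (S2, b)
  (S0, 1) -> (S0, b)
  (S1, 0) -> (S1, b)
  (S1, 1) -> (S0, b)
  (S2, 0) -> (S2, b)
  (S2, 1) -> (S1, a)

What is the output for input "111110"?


Step-by-step:
  (S0, 1) -> (S0, b)
  (S0, 1) -> (S0, b)
  (S0, 1) -> (S0, b)
  (S0, 1) -> (S0, b)
  (S0, 1) -> (S0, b)
  (S0, 0) -> (S2, b)

"bbbbbb"


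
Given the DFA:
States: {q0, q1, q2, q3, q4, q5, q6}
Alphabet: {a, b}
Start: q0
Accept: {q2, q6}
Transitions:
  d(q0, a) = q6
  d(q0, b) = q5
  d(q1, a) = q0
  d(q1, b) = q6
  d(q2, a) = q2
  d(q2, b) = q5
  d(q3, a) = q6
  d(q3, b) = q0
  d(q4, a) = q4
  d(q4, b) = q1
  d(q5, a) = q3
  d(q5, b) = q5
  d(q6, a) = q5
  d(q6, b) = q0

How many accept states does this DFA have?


Accept states listed: {q2, q6}
Counting: q2(1) q6(2)

2


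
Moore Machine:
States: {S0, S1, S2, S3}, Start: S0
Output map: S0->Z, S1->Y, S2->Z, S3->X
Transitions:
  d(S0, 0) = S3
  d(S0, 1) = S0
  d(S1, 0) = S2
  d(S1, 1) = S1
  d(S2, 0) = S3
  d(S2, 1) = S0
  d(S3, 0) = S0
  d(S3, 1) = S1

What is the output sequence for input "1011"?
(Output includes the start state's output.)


Start: S0 (output Z)
  --1--> S0 (output Z)
  --0--> S3 (output X)
  --1--> S1 (output Y)
  --1--> S1 (output Y)

"ZZXYY"


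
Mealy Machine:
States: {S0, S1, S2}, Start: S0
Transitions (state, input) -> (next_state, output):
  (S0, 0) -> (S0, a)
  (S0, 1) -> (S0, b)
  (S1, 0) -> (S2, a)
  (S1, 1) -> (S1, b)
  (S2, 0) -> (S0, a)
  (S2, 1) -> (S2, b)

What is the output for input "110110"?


Step-by-step:
  (S0, 1) -> (S0, b)
  (S0, 1) -> (S0, b)
  (S0, 0) -> (S0, a)
  (S0, 1) -> (S0, b)
  (S0, 1) -> (S0, b)
  (S0, 0) -> (S0, a)

"bbabba"


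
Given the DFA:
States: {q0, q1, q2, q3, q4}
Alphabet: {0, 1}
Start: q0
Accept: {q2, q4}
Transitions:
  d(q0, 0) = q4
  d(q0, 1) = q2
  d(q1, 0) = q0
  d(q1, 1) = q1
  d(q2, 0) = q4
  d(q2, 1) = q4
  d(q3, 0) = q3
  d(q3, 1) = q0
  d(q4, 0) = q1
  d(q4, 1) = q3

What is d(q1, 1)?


Looking up transition d(q1, 1)

q1


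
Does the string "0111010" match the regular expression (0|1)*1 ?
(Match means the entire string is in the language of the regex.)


|string| = 7; first = '0'; last = '0'

No, "0111010" does not match (0|1)*1


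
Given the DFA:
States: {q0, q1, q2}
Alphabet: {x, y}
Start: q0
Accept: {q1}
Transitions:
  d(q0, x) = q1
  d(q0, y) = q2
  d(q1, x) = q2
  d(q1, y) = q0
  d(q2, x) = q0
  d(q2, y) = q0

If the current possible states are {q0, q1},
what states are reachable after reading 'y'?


Apply transition on 'y' from each current state:
  d(q0, y) = q2
  d(q1, y) = q0

{q0, q2}


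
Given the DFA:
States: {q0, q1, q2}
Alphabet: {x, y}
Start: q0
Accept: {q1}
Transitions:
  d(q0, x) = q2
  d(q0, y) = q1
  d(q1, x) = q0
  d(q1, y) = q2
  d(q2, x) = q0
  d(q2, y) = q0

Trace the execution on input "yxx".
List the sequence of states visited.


Input: yxx
d(q0, y) = q1
d(q1, x) = q0
d(q0, x) = q2


q0 -> q1 -> q0 -> q2


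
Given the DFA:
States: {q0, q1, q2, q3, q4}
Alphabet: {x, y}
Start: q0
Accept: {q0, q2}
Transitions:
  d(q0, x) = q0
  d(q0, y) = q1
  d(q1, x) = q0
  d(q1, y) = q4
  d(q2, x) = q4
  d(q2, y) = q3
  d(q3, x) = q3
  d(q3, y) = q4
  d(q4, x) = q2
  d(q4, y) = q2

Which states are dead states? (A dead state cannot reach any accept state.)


Forward reachability from each state:
  q0 -> reaches accept state q0 (live)
  q1 -> reaches accept state q0 (live)
  q2 -> reaches accept state q2 (live)
  q3 -> reaches accept state q2 (live)
  q4 -> reaches accept state q2 (live)

None (all states can reach an accept state)


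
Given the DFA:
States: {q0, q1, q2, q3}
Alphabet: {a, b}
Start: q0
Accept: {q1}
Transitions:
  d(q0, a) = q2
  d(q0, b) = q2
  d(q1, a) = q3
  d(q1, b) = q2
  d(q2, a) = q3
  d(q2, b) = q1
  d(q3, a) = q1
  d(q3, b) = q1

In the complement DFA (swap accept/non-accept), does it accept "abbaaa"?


Trace: q0 -> q2 -> q1 -> q2 -> q3 -> q1 -> q3
Final: q3
Original accept: {q1}
Complement: q3 is not in original accept

Yes, complement accepts (original rejects)


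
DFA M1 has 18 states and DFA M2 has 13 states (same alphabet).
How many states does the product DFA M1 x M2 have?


Product construction pairs every M1 state with every M2 state.
18 * 13 = 234

234


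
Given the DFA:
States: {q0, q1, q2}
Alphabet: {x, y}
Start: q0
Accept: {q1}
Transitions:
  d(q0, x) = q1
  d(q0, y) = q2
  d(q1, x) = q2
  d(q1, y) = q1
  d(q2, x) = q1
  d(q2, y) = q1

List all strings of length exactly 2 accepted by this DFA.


All strings of length 2: 4 total
Accepted: 3

"xy", "yx", "yy"


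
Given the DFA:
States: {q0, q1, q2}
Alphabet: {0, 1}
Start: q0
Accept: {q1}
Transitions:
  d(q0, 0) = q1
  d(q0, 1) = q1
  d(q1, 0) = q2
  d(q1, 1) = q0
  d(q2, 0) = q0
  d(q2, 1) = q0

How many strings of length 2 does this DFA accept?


Enumerating all length-2 strings:
  "00" -> q2 [reject]
  "01" -> q0 [reject]
  "10" -> q2 [reject]
  "11" -> q0 [reject]

0 out of 4


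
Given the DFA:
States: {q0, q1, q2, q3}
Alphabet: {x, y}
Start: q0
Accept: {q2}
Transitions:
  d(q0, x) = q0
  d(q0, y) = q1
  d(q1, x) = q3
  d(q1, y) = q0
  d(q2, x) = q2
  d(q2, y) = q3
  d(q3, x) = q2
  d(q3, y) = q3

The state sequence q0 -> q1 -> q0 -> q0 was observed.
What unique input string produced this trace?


Trace back each transition to find the symbol:
  q0 --[y]--> q1
  q1 --[y]--> q0
  q0 --[x]--> q0

"yyx"


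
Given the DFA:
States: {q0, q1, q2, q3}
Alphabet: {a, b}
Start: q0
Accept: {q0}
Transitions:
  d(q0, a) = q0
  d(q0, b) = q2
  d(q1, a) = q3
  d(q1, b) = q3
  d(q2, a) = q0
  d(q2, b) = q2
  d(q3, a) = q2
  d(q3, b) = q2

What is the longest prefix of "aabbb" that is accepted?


Run the DFA, marking each prefix where the state is accepting:
  "" -> q0 [accept]
  "a" -> q0 [accept]
  "aa" -> q0 [accept]
  "aab" -> q2 [reject]
  "aabb" -> q2 [reject]
  "aabbb" -> q2 [reject]

"aa"


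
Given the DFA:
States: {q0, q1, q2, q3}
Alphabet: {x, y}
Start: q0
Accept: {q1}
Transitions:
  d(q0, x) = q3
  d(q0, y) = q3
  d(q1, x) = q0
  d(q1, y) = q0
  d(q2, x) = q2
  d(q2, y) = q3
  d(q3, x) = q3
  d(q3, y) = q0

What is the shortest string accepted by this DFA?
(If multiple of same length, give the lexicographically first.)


BFS by string length (lex-first path to each state shown):
  len 0: q0<-""
  len 1: q3<-"x"
  len 2: q0<-"xy", q3<-"xx"
  len 3: q0<-"xxy", q3<-"xxx"
  len 4: q0<-"xxxy", q3<-"xxxx"
  len 5: q0<-"xxxxy", q3<-"xxxxx"
  len 6: q0<-"xxxxxy", q3<-"xxxxxx"
  len 7: q0<-"xxxxxxy", q3<-"xxxxxxx"
  len 8: q0<-"xxxxxxxy", q3<-"xxxxxxxx"

No string accepted (empty language)


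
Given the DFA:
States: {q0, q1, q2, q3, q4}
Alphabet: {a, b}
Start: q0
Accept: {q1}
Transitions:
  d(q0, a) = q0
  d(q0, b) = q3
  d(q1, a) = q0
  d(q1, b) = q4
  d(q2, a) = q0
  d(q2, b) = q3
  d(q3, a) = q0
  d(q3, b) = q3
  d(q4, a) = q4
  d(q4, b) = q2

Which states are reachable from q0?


BFS from q0:
  layer 0: {q0}
  layer 1: {q3}

{q0, q3}


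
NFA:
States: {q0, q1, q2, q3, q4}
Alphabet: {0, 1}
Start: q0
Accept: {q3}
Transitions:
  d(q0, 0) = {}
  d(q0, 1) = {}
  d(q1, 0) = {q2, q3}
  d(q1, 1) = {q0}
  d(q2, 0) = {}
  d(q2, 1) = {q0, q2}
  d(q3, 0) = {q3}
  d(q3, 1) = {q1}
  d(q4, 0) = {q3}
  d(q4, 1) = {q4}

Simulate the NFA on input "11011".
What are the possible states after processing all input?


Start: {q0}
  --1--> {}
  --1--> {}
  --0--> {}
  --1--> {}
  --1--> {}

{} (empty set, no valid transitions)


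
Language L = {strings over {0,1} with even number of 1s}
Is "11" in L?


count('1') = 2; 2 mod 2 = 0

Yes, "11" is in L


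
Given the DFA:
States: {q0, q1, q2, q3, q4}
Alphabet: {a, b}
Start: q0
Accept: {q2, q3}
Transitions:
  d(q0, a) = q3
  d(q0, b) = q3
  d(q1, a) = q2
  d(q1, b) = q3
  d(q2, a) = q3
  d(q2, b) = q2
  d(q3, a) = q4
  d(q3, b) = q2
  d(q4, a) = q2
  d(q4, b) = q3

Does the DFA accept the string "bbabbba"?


Trace: q0 -> q3 -> q2 -> q3 -> q2 -> q2 -> q2 -> q3
Final state: q3
Accept states: {q2, q3}

Yes, accepted (final state q3 is an accept state)


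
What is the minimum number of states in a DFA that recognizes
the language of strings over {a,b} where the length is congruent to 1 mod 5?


States track (length) mod 5.
Need 5 states: one per remainder 0..4; accept = remainder 1.

5


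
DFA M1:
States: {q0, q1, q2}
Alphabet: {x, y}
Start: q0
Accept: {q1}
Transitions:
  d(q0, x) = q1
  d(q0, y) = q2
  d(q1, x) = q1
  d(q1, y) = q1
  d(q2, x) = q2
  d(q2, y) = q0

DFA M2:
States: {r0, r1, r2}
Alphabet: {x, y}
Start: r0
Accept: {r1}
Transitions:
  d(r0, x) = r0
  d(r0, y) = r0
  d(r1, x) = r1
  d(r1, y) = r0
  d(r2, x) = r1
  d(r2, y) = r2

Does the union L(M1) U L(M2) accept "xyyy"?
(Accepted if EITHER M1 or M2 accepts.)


M1: final=q1 accepted=True
M2: final=r0 accepted=False

Yes, union accepts


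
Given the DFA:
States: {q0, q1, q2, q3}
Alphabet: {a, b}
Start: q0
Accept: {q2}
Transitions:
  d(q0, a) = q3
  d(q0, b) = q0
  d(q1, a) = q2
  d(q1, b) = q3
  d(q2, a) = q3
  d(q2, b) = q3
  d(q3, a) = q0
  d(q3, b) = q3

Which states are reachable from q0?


BFS from q0:
  layer 0: {q0}
  layer 1: {q3}

{q0, q3}


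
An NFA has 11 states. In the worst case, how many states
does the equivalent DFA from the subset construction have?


Subset construction: one DFA state per subset of NFA states.
2^11 = 2048

2048


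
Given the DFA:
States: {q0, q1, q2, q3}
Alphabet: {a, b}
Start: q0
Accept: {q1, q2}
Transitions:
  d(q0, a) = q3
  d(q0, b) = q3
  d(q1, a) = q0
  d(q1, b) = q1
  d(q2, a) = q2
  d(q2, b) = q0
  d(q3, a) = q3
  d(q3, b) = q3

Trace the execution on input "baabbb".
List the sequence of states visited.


Input: baabbb
d(q0, b) = q3
d(q3, a) = q3
d(q3, a) = q3
d(q3, b) = q3
d(q3, b) = q3
d(q3, b) = q3


q0 -> q3 -> q3 -> q3 -> q3 -> q3 -> q3


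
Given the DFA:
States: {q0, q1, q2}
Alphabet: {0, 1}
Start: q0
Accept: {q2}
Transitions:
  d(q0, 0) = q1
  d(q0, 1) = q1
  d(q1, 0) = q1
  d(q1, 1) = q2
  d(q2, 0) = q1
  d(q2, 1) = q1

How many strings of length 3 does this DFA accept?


Enumerating all length-3 strings:
  "000" -> q1 [reject]
  "001" -> q2 [accept]
  "010" -> q1 [reject]
  "011" -> q1 [reject]
  "100" -> q1 [reject]
  "101" -> q2 [accept]
  "110" -> q1 [reject]
  "111" -> q1 [reject]

2 out of 8


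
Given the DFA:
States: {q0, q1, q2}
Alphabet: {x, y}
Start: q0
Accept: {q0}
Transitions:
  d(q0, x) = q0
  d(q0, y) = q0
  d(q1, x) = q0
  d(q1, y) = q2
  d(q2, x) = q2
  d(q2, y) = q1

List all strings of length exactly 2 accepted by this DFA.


All strings of length 2: 4 total
Accepted: 4

"xx", "xy", "yx", "yy"


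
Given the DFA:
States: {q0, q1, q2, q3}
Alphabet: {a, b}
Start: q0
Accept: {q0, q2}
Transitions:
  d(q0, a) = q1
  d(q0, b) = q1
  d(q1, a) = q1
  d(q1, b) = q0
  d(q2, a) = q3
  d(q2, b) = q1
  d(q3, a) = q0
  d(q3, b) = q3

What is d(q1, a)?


Looking up transition d(q1, a)

q1


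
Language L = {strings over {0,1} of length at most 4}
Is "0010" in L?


length = 4

Yes, "0010" is in L


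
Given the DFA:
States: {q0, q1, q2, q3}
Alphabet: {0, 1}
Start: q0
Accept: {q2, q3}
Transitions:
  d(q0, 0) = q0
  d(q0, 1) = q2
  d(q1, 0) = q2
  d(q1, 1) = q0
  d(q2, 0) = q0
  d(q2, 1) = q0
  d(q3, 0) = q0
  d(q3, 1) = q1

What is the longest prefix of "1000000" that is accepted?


Run the DFA, marking each prefix where the state is accepting:
  "" -> q0 [reject]
  "1" -> q2 [accept]
  "10" -> q0 [reject]
  "100" -> q0 [reject]
  "1000" -> q0 [reject]
  "10000" -> q0 [reject]
  "100000" -> q0 [reject]
  "1000000" -> q0 [reject]

"1"


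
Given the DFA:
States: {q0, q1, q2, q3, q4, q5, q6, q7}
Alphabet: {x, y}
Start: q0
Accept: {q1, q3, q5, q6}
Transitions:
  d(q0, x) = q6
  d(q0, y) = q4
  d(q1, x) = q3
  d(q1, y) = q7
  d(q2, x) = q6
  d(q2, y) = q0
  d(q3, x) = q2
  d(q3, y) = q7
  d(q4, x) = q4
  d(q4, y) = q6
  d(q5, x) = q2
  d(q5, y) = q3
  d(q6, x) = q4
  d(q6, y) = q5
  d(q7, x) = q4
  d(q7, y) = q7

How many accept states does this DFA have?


Accept states listed: {q1, q3, q5, q6}
Counting: q1(1) q3(2) q5(3) q6(4)

4


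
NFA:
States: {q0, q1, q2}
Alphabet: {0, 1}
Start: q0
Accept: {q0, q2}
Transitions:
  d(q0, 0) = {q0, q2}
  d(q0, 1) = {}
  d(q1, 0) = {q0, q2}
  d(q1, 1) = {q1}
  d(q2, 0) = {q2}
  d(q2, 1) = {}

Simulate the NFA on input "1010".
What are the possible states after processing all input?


Start: {q0}
  --1--> {}
  --0--> {}
  --1--> {}
  --0--> {}

{} (empty set, no valid transitions)


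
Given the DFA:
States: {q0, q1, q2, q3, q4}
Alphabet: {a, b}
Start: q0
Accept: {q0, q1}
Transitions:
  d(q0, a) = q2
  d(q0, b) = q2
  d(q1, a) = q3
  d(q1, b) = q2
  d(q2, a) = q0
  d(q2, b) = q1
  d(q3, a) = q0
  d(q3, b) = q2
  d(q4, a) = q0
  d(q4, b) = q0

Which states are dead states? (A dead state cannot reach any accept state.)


Forward reachability from each state:
  q0 -> reaches accept state q0 (live)
  q1 -> reaches accept state q0 (live)
  q2 -> reaches accept state q0 (live)
  q3 -> reaches accept state q0 (live)
  q4 -> reaches accept state q0 (live)

None (all states can reach an accept state)


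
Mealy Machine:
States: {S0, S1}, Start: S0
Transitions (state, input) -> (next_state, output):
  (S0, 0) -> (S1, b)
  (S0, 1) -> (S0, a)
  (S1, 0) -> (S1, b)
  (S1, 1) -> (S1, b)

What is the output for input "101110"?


Step-by-step:
  (S0, 1) -> (S0, a)
  (S0, 0) -> (S1, b)
  (S1, 1) -> (S1, b)
  (S1, 1) -> (S1, b)
  (S1, 1) -> (S1, b)
  (S1, 0) -> (S1, b)

"abbbbb"


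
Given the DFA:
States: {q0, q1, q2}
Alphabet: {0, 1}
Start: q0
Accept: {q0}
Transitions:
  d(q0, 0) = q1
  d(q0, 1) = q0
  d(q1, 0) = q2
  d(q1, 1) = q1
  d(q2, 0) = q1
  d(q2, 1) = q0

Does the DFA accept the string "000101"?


Trace: q0 -> q1 -> q2 -> q1 -> q1 -> q2 -> q0
Final state: q0
Accept states: {q0}

Yes, accepted (final state q0 is an accept state)


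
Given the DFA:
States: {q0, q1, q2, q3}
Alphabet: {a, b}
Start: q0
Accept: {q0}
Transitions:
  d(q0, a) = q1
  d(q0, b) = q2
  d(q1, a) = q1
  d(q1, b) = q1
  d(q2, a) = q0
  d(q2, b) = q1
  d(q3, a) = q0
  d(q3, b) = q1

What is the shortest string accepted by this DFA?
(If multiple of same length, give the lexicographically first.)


BFS by string length (lex-first path to each state shown):
  len 0: q0<-""
Found accept state at length 0.

"" (empty string)


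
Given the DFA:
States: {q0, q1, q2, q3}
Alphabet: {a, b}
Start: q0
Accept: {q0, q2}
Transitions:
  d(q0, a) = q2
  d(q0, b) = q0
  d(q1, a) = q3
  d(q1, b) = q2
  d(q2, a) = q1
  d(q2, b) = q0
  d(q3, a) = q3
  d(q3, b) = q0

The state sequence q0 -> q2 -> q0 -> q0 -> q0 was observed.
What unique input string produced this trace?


Trace back each transition to find the symbol:
  q0 --[a]--> q2
  q2 --[b]--> q0
  q0 --[b]--> q0
  q0 --[b]--> q0

"abbb"


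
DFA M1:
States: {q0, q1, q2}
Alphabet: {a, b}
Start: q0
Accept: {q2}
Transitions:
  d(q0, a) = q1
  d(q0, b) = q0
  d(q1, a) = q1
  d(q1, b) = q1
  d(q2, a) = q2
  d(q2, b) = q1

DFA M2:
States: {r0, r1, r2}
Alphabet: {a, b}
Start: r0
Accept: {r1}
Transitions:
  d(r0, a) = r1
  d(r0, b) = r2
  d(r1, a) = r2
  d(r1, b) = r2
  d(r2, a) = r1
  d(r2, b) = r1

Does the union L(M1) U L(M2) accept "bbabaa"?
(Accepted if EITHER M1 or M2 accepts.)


M1: final=q1 accepted=False
M2: final=r1 accepted=True

Yes, union accepts


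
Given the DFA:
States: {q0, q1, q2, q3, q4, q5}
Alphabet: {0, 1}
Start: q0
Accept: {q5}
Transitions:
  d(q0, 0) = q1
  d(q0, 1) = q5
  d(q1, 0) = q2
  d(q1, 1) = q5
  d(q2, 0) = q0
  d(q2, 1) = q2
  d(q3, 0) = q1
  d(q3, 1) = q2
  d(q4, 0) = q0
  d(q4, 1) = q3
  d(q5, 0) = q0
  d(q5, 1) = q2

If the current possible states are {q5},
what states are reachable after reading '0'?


Apply transition on '0' from each current state:
  d(q5, 0) = q0

{q0}


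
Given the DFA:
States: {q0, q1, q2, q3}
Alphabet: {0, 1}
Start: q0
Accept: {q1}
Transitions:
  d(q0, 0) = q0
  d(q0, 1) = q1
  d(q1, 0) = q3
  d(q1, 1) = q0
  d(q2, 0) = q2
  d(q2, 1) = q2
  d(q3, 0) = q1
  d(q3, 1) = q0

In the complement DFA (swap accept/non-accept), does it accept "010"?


Trace: q0 -> q0 -> q1 -> q3
Final: q3
Original accept: {q1}
Complement: q3 is not in original accept

Yes, complement accepts (original rejects)


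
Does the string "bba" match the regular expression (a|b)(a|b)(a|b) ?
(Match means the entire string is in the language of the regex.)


|string| = 3; first = 'b'; last = 'a'

Yes, "bba" matches (a|b)(a|b)(a|b)


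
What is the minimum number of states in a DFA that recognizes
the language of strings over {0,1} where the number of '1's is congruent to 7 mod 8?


States track (count of '1') mod 8.
Need 8 states: one per remainder 0..7; accept = remainder 7.

8


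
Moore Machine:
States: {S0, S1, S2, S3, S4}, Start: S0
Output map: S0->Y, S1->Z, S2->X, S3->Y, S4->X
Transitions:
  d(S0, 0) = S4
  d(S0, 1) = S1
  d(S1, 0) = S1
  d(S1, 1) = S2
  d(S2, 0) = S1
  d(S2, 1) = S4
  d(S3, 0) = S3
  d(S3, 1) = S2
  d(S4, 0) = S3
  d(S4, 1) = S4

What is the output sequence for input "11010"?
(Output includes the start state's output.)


Start: S0 (output Y)
  --1--> S1 (output Z)
  --1--> S2 (output X)
  --0--> S1 (output Z)
  --1--> S2 (output X)
  --0--> S1 (output Z)

"YZXZXZ"


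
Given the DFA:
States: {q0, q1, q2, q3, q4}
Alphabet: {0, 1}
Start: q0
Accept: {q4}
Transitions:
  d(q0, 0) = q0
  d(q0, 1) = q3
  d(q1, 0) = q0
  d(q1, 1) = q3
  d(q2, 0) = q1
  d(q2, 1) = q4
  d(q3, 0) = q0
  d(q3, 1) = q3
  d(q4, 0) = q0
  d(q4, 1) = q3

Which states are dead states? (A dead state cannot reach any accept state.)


Forward reachability from each state:
  q0 -> reaches {q0, q3}, no accept state (dead)
  q1 -> reaches {q0, q1, q3}, no accept state (dead)
  q2 -> reaches accept state q4 (live)
  q3 -> reaches {q0, q3}, no accept state (dead)
  q4 -> reaches accept state q4 (live)

{q0, q1, q3}


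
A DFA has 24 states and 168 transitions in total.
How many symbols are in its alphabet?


Each state has exactly one transition per symbol.
|alphabet| = transitions / states = 168 / 24 = 7

7


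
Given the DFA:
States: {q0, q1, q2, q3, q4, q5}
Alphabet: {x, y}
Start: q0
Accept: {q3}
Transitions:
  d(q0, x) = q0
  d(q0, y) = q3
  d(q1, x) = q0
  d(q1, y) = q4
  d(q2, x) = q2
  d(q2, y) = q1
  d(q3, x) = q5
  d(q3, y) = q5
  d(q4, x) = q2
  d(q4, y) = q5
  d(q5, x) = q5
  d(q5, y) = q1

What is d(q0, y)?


Looking up transition d(q0, y)

q3


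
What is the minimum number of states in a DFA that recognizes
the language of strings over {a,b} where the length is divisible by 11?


States track (length) mod 11.
Need 11 states: one per remainder 0..10; accept = remainder 0.

11


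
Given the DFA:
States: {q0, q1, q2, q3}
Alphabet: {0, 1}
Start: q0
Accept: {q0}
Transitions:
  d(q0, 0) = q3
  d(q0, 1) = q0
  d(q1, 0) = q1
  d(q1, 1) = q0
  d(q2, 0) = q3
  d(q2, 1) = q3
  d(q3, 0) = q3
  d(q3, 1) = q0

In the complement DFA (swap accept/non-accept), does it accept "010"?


Trace: q0 -> q3 -> q0 -> q3
Final: q3
Original accept: {q0}
Complement: q3 is not in original accept

Yes, complement accepts (original rejects)


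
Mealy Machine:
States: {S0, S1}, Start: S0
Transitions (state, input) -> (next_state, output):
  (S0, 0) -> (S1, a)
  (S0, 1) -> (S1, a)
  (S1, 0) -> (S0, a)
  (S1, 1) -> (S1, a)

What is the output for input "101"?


Step-by-step:
  (S0, 1) -> (S1, a)
  (S1, 0) -> (S0, a)
  (S0, 1) -> (S1, a)

"aaa"


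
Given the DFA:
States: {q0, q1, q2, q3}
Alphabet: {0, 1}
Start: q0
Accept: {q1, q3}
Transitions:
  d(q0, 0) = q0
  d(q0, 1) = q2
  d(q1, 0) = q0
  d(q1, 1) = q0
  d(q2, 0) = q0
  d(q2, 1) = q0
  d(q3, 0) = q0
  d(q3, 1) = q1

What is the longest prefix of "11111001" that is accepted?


Run the DFA, marking each prefix where the state is accepting:
  "" -> q0 [reject]
  "1" -> q2 [reject]
  "11" -> q0 [reject]
  "111" -> q2 [reject]
  "1111" -> q0 [reject]
  "11111" -> q2 [reject]
  "111110" -> q0 [reject]
  "1111100" -> q0 [reject]
  "11111001" -> q2 [reject]

No prefix is accepted


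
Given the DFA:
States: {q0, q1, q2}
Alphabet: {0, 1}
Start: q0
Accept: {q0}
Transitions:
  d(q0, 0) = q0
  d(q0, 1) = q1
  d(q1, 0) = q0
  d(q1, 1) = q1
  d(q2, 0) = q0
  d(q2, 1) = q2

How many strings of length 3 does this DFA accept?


Enumerating all length-3 strings:
  "000" -> q0 [accept]
  "001" -> q1 [reject]
  "010" -> q0 [accept]
  "011" -> q1 [reject]
  "100" -> q0 [accept]
  "101" -> q1 [reject]
  "110" -> q0 [accept]
  "111" -> q1 [reject]

4 out of 8


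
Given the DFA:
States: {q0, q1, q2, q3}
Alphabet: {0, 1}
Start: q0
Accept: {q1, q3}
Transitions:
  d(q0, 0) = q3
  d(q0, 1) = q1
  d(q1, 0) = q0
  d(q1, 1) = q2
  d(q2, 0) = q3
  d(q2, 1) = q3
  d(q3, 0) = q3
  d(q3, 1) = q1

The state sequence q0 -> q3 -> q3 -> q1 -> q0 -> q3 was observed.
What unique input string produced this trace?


Trace back each transition to find the symbol:
  q0 --[0]--> q3
  q3 --[0]--> q3
  q3 --[1]--> q1
  q1 --[0]--> q0
  q0 --[0]--> q3

"00100"


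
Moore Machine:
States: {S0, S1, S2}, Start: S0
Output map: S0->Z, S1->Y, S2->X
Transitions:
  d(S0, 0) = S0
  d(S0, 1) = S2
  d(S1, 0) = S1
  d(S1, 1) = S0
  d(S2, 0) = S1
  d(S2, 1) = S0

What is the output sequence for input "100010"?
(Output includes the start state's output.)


Start: S0 (output Z)
  --1--> S2 (output X)
  --0--> S1 (output Y)
  --0--> S1 (output Y)
  --0--> S1 (output Y)
  --1--> S0 (output Z)
  --0--> S0 (output Z)

"ZXYYYZZ"


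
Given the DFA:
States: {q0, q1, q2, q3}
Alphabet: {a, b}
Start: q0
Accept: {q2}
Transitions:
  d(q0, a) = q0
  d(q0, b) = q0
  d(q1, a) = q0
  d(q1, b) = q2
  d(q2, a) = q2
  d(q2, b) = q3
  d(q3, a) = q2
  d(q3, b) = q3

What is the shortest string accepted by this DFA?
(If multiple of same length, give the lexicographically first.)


BFS by string length (lex-first path to each state shown):
  len 0: q0<-""
  len 1: q0<-"a"
  len 2: q0<-"aa"
  len 3: q0<-"aaa"
  len 4: q0<-"aaaa"
  len 5: q0<-"aaaaa"
  len 6: q0<-"aaaaaa"
  len 7: q0<-"aaaaaaa"
  len 8: q0<-"aaaaaaaa"

No string accepted (empty language)


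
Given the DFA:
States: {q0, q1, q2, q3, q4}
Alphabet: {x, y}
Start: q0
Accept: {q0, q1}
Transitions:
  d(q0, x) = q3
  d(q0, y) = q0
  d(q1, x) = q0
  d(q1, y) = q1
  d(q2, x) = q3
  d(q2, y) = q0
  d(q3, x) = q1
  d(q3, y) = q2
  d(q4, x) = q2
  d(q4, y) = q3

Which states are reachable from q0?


BFS from q0:
  layer 0: {q0}
  layer 1: {q3}
  layer 2: {q1, q2}

{q0, q1, q2, q3}


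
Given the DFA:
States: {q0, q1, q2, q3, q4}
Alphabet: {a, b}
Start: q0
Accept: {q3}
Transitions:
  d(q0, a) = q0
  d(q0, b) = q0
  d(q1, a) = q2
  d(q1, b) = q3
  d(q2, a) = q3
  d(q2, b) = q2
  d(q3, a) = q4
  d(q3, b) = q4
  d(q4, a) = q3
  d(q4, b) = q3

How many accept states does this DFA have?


Accept states listed: {q3}
Counting: q3(1)

1


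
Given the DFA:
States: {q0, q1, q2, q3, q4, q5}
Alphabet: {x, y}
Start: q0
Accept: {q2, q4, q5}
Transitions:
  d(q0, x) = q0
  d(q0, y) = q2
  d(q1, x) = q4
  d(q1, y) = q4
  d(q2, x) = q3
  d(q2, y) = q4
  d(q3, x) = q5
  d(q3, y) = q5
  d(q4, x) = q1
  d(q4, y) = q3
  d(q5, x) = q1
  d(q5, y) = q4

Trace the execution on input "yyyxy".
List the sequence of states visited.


Input: yyyxy
d(q0, y) = q2
d(q2, y) = q4
d(q4, y) = q3
d(q3, x) = q5
d(q5, y) = q4


q0 -> q2 -> q4 -> q3 -> q5 -> q4


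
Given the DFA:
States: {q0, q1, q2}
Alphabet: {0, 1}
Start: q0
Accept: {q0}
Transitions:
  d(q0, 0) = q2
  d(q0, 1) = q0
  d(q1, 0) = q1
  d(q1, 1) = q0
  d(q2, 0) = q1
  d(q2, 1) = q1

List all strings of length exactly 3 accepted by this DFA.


All strings of length 3: 8 total
Accepted: 3

"001", "011", "111"
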